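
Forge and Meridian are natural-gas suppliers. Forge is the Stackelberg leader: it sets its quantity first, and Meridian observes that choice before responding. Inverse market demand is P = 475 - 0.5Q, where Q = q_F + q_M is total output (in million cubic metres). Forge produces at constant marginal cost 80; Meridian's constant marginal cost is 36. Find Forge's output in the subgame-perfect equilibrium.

351

Solve by backward induction. Given q_F, the follower Meridian maximises π_M = (475 - (1/2)q_F - (1/2)q_M)q_M - 36q_M.
Follower FOC: 439 - (1/2)q_F - q_M = 0, so q_M(q_F) = (439 - (1/2)q_F).
Forge substitutes q_M(q_F) into its own profit: π_F = q_F(475 - (1/2)q_F - (439 - (1/2)q_F)/2) - 80q_F = (511/2 - (1/4)q_F)q_F - 80q_F.
The leader's first-order condition 351/2 - (1/2)q_F = 0 yields q_F = 351.
Then q_M = (439 - (1/2)·351) = 527/2.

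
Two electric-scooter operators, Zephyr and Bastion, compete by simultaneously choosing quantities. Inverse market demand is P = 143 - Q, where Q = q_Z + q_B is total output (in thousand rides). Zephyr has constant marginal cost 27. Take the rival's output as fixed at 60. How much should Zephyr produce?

With the rival's output fixed at 60, Zephyr's profit is π_Z = (143 - 60 - q_Z)q_Z - (27q_Z) = (83 - q_Z)q_Z - (27q_Z).
∂π_Z/∂q_Z = 56 - 2q_Z = 0, so q_Z = 28.

28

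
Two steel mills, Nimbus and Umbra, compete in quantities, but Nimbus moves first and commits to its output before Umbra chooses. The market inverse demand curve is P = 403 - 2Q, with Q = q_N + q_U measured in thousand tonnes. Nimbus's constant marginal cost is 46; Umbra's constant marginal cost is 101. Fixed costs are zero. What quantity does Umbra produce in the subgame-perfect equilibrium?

The follower Umbra best-responds to any q_N: π_U = (403 - 2Q)q_U - 101q_U.
∂π_U/∂q_U = 302 - 2q_N - 4q_U = 0 gives the reaction function q_U = (302 - 2q_N)/4.
The leader anticipates this reaction. Substituting into P = 403 - 2Q gives P = 252 - q_N, so π_N = (252 - q_N)q_N - 46q_N.
The leader's first-order condition 206 - 2q_N = 0 yields q_N = 103.
Then q_U = (302 - 2·103)/4 = 24.

24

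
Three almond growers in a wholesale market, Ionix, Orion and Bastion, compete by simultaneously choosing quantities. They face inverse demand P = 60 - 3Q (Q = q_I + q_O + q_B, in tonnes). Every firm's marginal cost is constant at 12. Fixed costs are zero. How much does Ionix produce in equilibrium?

A representative firm's profit is π_i = q_i(60 - 3Q) - 12q_i.
Setting ∂π_i/∂q_i = 0 with rivals' quantities fixed: 48 - 6q_i - 3·Σ_{j≠i} q_j = 0.
By symmetry each firm produces the same amount; substituting Σ_{j≠i} q_j = 2q_i yields q_i = 48/12 = 4.

4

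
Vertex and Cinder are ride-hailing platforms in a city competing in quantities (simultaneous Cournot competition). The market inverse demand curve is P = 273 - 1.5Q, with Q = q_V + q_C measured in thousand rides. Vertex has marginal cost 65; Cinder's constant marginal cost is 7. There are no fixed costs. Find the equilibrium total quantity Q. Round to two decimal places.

Vertex's profit: π_V = (273 - 1.5Q)q_V - (65q_V). Setting ∂π_V/∂q_V = 0: 208 - 3q_V - (3/2)(q_C) = 0.
Cinder's first-order condition: 266 - 3q_C - (3/2)(q_V) = 0.
Rearranging gives the reaction functions q_V = (208 - (3/2)q_C)/3 and q_C = (266 - (3/2)q_V)/3.
Substituting one into the other gives q_V = 100/3 and q_C = 72.
Total output Q = 100/3 + 72 = 316/3.

105.33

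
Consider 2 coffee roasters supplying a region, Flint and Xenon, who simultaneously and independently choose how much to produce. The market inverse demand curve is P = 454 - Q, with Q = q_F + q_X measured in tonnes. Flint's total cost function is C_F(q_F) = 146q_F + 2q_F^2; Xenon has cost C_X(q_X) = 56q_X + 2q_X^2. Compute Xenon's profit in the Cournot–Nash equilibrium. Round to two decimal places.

Flint's profit: π_F = (454 - Q)q_F - (146q_F + 2q_F²). Setting ∂π_F/∂q_F = 0: 308 - 6q_F - (q_X) = 0.
Xenon's profit: π_X = (454 - Q)q_X - (56q_X + 2q_X²). Setting ∂π_X/∂q_X = 0: 398 - 6q_X - (q_F) = 0.
Best responses: q_F = (308 - q_X)/6, q_X = (398 - q_F)/6.
Solving the pair: q_F = 290/7, q_X = 416/7.
Price P = 454 - 706/7 = 353.1429.
Xenon's profit: 353.1429·(416/7) - 56·(416/7) - 2(416/7)² = 10595.2653.

10595.27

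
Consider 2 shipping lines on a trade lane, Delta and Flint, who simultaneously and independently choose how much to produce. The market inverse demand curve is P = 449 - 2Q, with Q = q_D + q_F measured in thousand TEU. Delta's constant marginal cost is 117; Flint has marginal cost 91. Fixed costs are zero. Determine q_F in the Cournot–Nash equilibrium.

Delta's profit: π_D = (449 - 2Q)q_D - (117q_D). Setting ∂π_D/∂q_D = 0: 332 - 4q_D - 2(q_F) = 0.
Flint's profit: π_F = (449 - 2Q)q_F - (91q_F). Setting ∂π_F/∂q_F = 0: 358 - 4q_F - 2(q_D) = 0.
Rearranging gives the reaction functions q_D = (332 - 2q_F)/4 and q_F = (358 - 2q_D)/4.
Solving the pair: q_D = 51, q_F = 64.

64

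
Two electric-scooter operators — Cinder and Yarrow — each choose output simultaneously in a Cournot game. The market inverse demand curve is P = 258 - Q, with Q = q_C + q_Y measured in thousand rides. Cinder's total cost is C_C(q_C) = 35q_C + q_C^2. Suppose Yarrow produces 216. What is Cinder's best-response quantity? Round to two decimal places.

1.75

With the rival's output fixed at 216, Cinder's profit is π_C = (258 - 216 - q_C)q_C - (35q_C + q_C²) = (42 - q_C)q_C - (35q_C + q_C²).
∂π_C/∂q_C = 7 - 4q_C = 0, so q_C = 7/4.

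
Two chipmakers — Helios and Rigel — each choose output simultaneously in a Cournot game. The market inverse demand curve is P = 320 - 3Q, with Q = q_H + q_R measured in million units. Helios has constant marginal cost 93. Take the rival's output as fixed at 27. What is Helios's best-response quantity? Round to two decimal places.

24.33

With the rival's output fixed at 27, Helios's profit is π_H = (320 - 3·27 - 3q_H)q_H - (93q_H) = (239 - 3q_H)q_H - (93q_H).
∂π_H/∂q_H = 146 - 6q_H = 0, so q_H = 73/3.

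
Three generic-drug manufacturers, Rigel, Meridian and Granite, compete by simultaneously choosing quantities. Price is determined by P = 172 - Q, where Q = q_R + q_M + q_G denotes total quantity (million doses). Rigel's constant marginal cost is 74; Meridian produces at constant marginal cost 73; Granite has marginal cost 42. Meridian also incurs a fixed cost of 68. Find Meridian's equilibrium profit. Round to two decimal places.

229.56

Rigel's profit: π_R = (172 - Q)q_R - (74q_R). Setting ∂π_R/∂q_R = 0: 98 - 2q_R - (q_M + q_G) = 0.
Meridian's first-order condition: 99 - 2q_M - (q_R + q_G) = 0.
Granite's profit: π_G = (172 - Q)q_G - (42q_G). Setting ∂π_G/∂q_G = 0: 130 - 2q_G - (q_R + q_M) = 0.
Adding the 3 conditions: 327 − 2Q − 2Q = 0, i.e. Q = 327/4.
Back-substituting: q_R = (98 − 327/4) = 65/4, q_M = (99 − 327/4) = 69/4, q_G = (130 − 327/4) = 193/4.
Price P = 172 - 327/4 = 361/4.
Meridian's profit: (361/4 - 73)·(69/4) - 68 = 229.5625.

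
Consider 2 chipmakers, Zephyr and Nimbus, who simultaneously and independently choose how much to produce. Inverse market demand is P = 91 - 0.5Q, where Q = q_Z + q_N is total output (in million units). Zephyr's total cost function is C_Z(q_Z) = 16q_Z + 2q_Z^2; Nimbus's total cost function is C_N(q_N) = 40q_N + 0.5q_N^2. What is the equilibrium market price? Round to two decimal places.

73.46

Zephyr's profit: π_Z = (91 - 0.5Q)q_Z - (16q_Z + 2q_Z²). Setting ∂π_Z/∂q_Z = 0: 75 - 5q_Z - (1/2)(q_N) = 0.
Nimbus's profit: π_N = (91 - 0.5Q)q_N - (40q_N + (1/2)q_N²). Setting ∂π_N/∂q_N = 0: 51 - 2q_N - (1/2)(q_Z) = 0.
Rearranging gives the reaction functions q_Z = (75 - (1/2)q_N)/5 and q_N = (51 - (1/2)q_Z)/2.
Substituting one into the other gives q_Z = 166/13 and q_N = 290/13.
Total output Q = 456/13, so price P = 91 - (1/2)·(456/13) = 955/13.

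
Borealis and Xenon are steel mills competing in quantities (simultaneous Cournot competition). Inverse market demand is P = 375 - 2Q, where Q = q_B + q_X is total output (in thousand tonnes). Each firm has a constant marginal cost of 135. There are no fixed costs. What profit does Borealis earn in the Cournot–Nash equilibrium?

3200

A representative firm's profit is π_i = q_i(375 - 2Q) - 135q_i.
First-order condition (treating rivals' output as given): 240 - 4q_i - 2q_j = 0.
With identical firms every q_j equals q_i, so q_j = q_i and 240 = 6q_i, giving q_i = 40.
Price P = 375 - 2·80 = 215.
Borealis's profit: (215 - 135)·40 = 3200.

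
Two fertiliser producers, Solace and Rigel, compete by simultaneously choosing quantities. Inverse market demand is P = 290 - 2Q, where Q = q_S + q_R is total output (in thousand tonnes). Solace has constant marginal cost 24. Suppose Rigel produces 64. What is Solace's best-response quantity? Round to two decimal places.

34.50

With the rival's output fixed at 64, Solace's profit is π_S = (290 - 2·64 - 2q_S)q_S - (24q_S) = (162 - 2q_S)q_S - (24q_S).
∂π_S/∂q_S = 138 - 4q_S = 0, so q_S = 69/2.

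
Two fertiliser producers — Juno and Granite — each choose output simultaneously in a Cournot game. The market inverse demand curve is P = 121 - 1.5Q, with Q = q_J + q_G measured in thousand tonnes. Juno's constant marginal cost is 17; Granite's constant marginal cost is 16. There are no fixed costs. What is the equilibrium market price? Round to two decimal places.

51.33

Juno's profit: π_J = (121 - 1.5Q)q_J - (17q_J). Setting ∂π_J/∂q_J = 0: 104 - 3q_J - (3/2)(q_G) = 0.
Granite's profit: π_G = (121 - 1.5Q)q_G - (16q_G). Setting ∂π_G/∂q_G = 0: 105 - 3q_G - (3/2)(q_J) = 0.
Rearranging gives the reaction functions q_J = (104 - (3/2)q_G)/3 and q_G = (105 - (3/2)q_J)/3.
Solving the pair: q_J = 206/9, q_G = 212/9.
Total output Q = 418/9, so price P = 121 - (3/2)·(418/9) = 154/3.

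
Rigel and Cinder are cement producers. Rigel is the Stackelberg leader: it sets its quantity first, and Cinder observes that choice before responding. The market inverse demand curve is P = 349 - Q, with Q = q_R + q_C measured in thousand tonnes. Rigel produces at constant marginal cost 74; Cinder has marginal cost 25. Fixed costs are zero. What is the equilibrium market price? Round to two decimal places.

130.50

Solve by backward induction. Given q_R, the follower Cinder maximises π_C = (349 - q_R - q_C)q_C - 25q_C.
Follower FOC: 324 - q_R - 2q_C = 0, so q_C(q_R) = (324 - q_R)/2.
Rigel substitutes q_C(q_R) into its own profit: π_R = q_R(349 - q_R - (324 - q_R)/2) - 74q_R = (187 - (1/2)q_R)q_R - 74q_R.
Leader FOC: 113 - q_R = 0, so q_R = 113.
Then q_C = (324 - 113)/2 = 211/2.
Total output Q = 437/2, so price P = 349 - 437/2 = 261/2.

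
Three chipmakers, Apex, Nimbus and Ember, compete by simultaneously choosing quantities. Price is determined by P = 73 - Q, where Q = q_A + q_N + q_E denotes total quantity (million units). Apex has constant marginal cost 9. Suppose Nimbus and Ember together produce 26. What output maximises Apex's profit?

With rivals' combined output fixed at 26, Apex's profit is π_A = (73 - 26 - q_A)q_A - (9q_A) = (47 - q_A)q_A - (9q_A).
∂π_A/∂q_A = 38 - 2q_A = 0, so q_A = 19.

19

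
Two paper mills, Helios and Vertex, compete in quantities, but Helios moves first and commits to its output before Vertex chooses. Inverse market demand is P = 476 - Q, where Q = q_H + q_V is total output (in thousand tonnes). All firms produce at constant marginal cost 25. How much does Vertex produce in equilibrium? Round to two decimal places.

Solve by backward induction. Given q_H, the follower Vertex maximises π_V = (476 - q_H - q_V)q_V - 25q_V.
Follower FOC: 451 - q_H - 2q_V = 0, so q_V(q_H) = (451 - q_H)/2.
Helios substitutes q_V(q_H) into its own profit: π_H = q_H(476 - q_H - (451 - q_H)/2) - 25q_H = (501/2 - (1/2)q_H)q_H - 25q_H.
Leader FOC: 451/2 - q_H = 0, so q_H = 451/2.
Then q_V = (451 - 451/2)/2 = 451/4.

112.75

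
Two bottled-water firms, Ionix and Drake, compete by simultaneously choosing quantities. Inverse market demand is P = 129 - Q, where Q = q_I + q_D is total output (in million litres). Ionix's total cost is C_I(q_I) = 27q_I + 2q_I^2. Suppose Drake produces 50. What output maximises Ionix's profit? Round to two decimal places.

8.67

With the rival's output fixed at 50, Ionix's profit is π_I = (129 - 50 - q_I)q_I - (27q_I + 2q_I²) = (79 - q_I)q_I - (27q_I + 2q_I²).
∂π_I/∂q_I = 52 - 6q_I = 0, so q_I = 26/3.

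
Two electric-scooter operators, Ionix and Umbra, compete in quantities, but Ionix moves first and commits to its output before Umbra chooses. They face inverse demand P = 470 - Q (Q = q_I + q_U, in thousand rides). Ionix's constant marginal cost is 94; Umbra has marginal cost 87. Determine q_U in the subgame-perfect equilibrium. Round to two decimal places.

Solve by backward induction. Given q_I, the follower Umbra maximises π_U = (470 - q_I - q_U)q_U - 87q_U.
Setting the follower's marginal profit to zero, 383 - q_I - 2q_U = 0, i.e. q_U = (383 - q_I)/2.
Ionix substitutes q_U(q_I) into its own profit: π_I = q_I(470 - q_I - (383 - q_I)/2) - 94q_I = (557/2 - (1/2)q_I)q_I - 94q_I.
The leader's first-order condition 369/2 - q_I = 0 yields q_I = 369/2.
Then q_U = (383 - 369/2)/2 = 397/4.

99.25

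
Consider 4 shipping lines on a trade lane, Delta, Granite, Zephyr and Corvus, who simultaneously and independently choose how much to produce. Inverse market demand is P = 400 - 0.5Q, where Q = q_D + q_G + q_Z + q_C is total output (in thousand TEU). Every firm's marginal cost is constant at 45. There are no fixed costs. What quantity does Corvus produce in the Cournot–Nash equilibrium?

142

Each firm earns π_i = (400 - 0.5Q)q_i - 45q_i.
First-order condition (treating rivals' output as given): 355 - q_i - (1/2)·Σ_{j≠i} q_j = 0.
By symmetry each firm produces the same amount; substituting Σ_{j≠i} q_j = 3q_i yields q_i = 355/(5/2) = 142.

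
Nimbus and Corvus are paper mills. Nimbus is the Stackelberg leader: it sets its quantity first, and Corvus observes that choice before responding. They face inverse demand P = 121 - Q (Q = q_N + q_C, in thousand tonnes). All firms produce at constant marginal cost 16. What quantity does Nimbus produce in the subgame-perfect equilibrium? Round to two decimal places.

52.50

The follower Corvus best-responds to any q_N: π_C = (121 - Q)q_C - 16q_C.
∂π_C/∂q_C = 105 - q_N - 2q_C = 0 gives the reaction function q_C = (105 - q_N)/2.
Nimbus substitutes q_C(q_N) into its own profit: π_N = q_N(121 - q_N - (105 - q_N)/2) - 16q_N = (137/2 - (1/2)q_N)q_N - 16q_N.
Maximising: ∂π_N/∂q_N = 105/2 - q_N = 0, giving q_N = 105/2.
Then q_C = (105 - 105/2)/2 = 105/4.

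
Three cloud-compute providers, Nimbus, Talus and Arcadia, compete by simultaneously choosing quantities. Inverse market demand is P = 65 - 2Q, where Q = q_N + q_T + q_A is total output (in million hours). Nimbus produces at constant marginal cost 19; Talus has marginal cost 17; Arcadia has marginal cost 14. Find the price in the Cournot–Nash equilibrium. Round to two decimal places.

28.75

Nimbus's profit: π_N = (65 - 2Q)q_N - (19q_N). Setting ∂π_N/∂q_N = 0: 46 - 4q_N - 2(q_T + q_A) = 0.
Talus's profit: π_T = (65 - 2Q)q_T - (17q_T). Setting ∂π_T/∂q_T = 0: 48 - 4q_T - 2(q_N + q_A) = 0.
Arcadia's first-order condition: 51 - 4q_A - 2(q_N + q_T) = 0.
Summing all 3 equations gives 145 − 8Q = 0, hence Q = 145/8.
Back-substituting: q_N = (46 − 145/4)/2 = 39/8, q_T = (48 − 145/4)/2 = 47/8, q_A = (51 − 145/4)/2 = 59/8.
Total output Q = 145/8, so price P = 65 - 2·(145/8) = 115/4.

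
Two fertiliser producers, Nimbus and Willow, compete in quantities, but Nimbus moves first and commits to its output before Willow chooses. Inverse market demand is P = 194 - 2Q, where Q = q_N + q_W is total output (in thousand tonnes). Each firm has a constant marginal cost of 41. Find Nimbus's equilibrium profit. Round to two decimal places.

1463.06

The follower Willow best-responds to any q_N: π_W = (194 - 2Q)q_W - 41q_W.
Setting the follower's marginal profit to zero, 153 - 2q_N - 4q_W = 0, i.e. q_W = (153 - 2q_N)/4.
The leader anticipates this reaction. Substituting into P = 194 - 2Q gives P = 235/2 - q_N, so π_N = (235/2 - q_N)q_N - 41q_N.
Maximising: ∂π_N/∂q_N = 153/2 - 2q_N = 0, giving q_N = 153/4.
Then q_W = (153 - 2·(153/4))/4 = 153/8.
Price P = 194 - 2·(459/8) = 317/4.
Nimbus's profit: (317/4 - 41)·(153/4) = 1463.0625.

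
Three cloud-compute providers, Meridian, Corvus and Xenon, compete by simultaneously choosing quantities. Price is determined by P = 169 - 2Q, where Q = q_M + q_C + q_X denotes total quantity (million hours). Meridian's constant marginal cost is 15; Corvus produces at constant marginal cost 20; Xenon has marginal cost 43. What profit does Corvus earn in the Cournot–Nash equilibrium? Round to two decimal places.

Meridian's profit: π_M = (169 - 2Q)q_M - (15q_M). Setting ∂π_M/∂q_M = 0: 154 - 4q_M - 2(q_C + q_X) = 0.
Corvus's first-order condition: 149 - 4q_C - 2(q_M + q_X) = 0.
Xenon's profit: π_X = (169 - 2Q)q_X - (43q_X). Setting ∂π_X/∂q_X = 0: 126 - 4q_X - 2(q_M + q_C) = 0.
Adding the 3 first-order conditions: 429 − 8Q = 0, so Q = 429/8.
Back-substituting: q_M = (154 − 429/4)/2 = 187/8, q_C = (149 − 429/4)/2 = 167/8, q_X = (126 − 429/4)/2 = 75/8.
Price P = 169 - 2·(429/8) = 247/4.
Corvus's profit: (247/4 - 20)·(167/8) = 871.5313.

871.53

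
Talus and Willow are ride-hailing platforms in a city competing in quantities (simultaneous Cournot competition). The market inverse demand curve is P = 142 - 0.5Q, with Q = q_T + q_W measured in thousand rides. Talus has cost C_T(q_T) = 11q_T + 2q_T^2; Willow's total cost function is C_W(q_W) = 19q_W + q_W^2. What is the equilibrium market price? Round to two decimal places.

112.14

Talus's profit: π_T = (142 - 0.5Q)q_T - (11q_T + 2q_T²). Setting ∂π_T/∂q_T = 0: 131 - 5q_T - (1/2)(q_W) = 0.
Willow's first-order condition: 123 - 3q_W - (1/2)(q_T) = 0.
Best responses: q_T = (131 - (1/2)q_W)/5, q_W = (123 - (1/2)q_T)/3.
Solving the pair: q_T = 1326/59, q_W = 37.2542.
Total output Q = 59.7288, so price P = 142 - (1/2)·59.7288 = 112.1356.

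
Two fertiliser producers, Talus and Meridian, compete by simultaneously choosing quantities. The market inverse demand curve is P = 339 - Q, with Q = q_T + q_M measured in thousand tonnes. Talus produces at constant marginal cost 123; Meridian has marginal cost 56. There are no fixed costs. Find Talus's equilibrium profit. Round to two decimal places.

2466.78

Talus's profit: π_T = (339 - Q)q_T - (123q_T). Setting ∂π_T/∂q_T = 0: 216 - 2q_T - (q_M) = 0.
Meridian's first-order condition: 283 - 2q_M - (q_T) = 0.
So q_T = (216 - q_M)/2 and q_M = (283 - q_T)/2.
Substituting one into the other gives q_T = 149/3 and q_M = 350/3.
Price P = 339 - 499/3 = 518/3.
Talus's profit: (518/3 - 123)·(149/3) = 2466.7778.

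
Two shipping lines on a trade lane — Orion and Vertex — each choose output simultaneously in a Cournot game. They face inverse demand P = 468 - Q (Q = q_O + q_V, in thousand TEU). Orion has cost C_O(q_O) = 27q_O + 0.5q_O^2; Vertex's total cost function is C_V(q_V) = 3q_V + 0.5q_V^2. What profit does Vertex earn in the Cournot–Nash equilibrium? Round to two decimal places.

21330.84

Orion's profit: π_O = (468 - Q)q_O - (27q_O + (1/2)q_O²). Setting ∂π_O/∂q_O = 0: 441 - 3q_O - (q_V) = 0.
Vertex's profit: π_V = (468 - Q)q_V - (3q_V + (1/2)q_V²). Setting ∂π_V/∂q_V = 0: 465 - 3q_V - (q_O) = 0.
Rearranging gives the reaction functions q_O = (441 - q_V)/3 and q_V = (465 - q_O)/3.
Substituting one into the other gives q_O = 429/4 and q_V = 477/4.
Price P = 468 - 453/2 = 483/2.
Vertex's profit: (483/2)·(477/4) - 3·(477/4) - (1/2)(477/4)² = 21330.8438.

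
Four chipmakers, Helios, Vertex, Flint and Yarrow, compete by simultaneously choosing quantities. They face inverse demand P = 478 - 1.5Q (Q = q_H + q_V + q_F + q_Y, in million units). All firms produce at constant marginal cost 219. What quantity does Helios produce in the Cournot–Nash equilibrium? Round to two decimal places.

34.53

A representative firm's profit is π_i = q_i(478 - 1.5Q) - 219q_i.
Setting ∂π_i/∂q_i = 0 with rivals' quantities fixed: 259 - 3q_i - (3/2)·Σ_{j≠i} q_j = 0.
By symmetry each firm produces the same amount; substituting Σ_{j≠i} q_j = 3q_i yields q_i = 259/(15/2) = 518/15.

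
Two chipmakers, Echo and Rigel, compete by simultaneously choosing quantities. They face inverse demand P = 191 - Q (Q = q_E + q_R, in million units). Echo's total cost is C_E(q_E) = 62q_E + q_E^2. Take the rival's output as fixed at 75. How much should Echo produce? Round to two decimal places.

13.50

With the rival's output fixed at 75, Echo's profit is π_E = (191 - 75 - q_E)q_E - (62q_E + q_E²) = (116 - q_E)q_E - (62q_E + q_E²).
∂π_E/∂q_E = 54 - 4q_E = 0, so q_E = 27/2.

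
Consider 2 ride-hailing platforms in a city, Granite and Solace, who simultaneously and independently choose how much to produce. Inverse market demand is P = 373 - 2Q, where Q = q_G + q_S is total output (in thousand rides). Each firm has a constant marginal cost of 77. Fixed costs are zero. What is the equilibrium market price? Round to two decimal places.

A representative firm's profit is π_i = q_i(373 - 2Q) - 77q_i.
First-order condition (treating rivals' output as given): 296 - 4q_i - 2q_j = 0.
By symmetry each firm produces the same amount; substituting q_j = q_i yields q_i = 296/6 = 148/3.
Total output Q = 296/3, so price P = 373 - 2·(296/3) = 527/3.

175.67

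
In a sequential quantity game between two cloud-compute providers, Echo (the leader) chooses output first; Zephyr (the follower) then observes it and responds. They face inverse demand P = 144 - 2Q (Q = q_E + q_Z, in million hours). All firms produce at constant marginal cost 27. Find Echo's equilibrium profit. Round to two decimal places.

Solve by backward induction. Given q_E, the follower Zephyr maximises π_Z = (144 - 2q_E - 2q_Z)q_Z - 27q_Z.
Follower FOC: 117 - 2q_E - 4q_Z = 0, so q_Z(q_E) = (117 - 2q_E)/4.
Echo substitutes q_Z(q_E) into its own profit: π_E = q_E(144 - 2q_E - (117 - 2q_E)/2) - 27q_E = (171/2 - q_E)q_E - 27q_E.
The leader's first-order condition 117/2 - 2q_E = 0 yields q_E = 117/4.
Then q_Z = (117 - 2·(117/4))/4 = 117/8.
Price P = 144 - 2·(351/8) = 225/4.
Echo's profit: (225/4 - 27)·(117/4) = 855.5625.

855.56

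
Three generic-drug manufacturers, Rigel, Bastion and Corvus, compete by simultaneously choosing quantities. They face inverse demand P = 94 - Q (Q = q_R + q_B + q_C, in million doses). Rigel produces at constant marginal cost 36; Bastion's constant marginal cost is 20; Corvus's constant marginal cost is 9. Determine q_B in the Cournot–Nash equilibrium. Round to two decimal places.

Rigel's profit: π_R = (94 - Q)q_R - (36q_R). Setting ∂π_R/∂q_R = 0: 58 - 2q_R - (q_B + q_C) = 0.
Bastion's profit: π_B = (94 - Q)q_B - (20q_B). Setting ∂π_B/∂q_B = 0: 74 - 2q_B - (q_R + q_C) = 0.
Corvus's first-order condition: 85 - 2q_C - (q_R + q_B) = 0.
Adding the 3 conditions: 217 − 2Q − 2Q = 0, i.e. Q = 217/4.
Back-substituting: q_R = (58 − 217/4) = 15/4, q_B = (74 − 217/4) = 79/4, q_C = (85 − 217/4) = 123/4.

19.75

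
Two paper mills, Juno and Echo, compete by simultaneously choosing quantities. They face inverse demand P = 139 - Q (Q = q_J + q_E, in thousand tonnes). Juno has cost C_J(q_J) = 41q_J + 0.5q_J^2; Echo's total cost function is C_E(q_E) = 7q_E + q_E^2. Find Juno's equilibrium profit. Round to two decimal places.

838.02

Juno's profit: π_J = (139 - Q)q_J - (41q_J + (1/2)q_J²). Setting ∂π_J/∂q_J = 0: 98 - 3q_J - (q_E) = 0.
Echo's first-order condition: 132 - 4q_E - (q_J) = 0.
Best responses: q_J = (98 - q_E)/3, q_E = (132 - q_J)/4.
Substituting one into the other gives q_J = 260/11 and q_E = 298/11.
Price P = 139 - 558/11 = 971/11.
Juno's profit: (971/11)·(260/11) - 41·(260/11) - (1/2)(260/11)² = 838.0165.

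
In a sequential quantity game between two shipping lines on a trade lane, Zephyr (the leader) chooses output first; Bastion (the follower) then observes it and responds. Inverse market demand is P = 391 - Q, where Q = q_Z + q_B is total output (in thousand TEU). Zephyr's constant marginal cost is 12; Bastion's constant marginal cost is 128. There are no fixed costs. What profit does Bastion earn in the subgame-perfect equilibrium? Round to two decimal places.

The follower Bastion best-responds to any q_Z: π_B = (391 - Q)q_B - 128q_B.
∂π_B/∂q_B = 263 - q_Z - 2q_B = 0 gives the reaction function q_B = (263 - q_Z)/2.
The leader anticipates this reaction. Substituting into P = 391 - Q gives P = 519/2 - (1/2)q_Z, so π_Z = (519/2 - (1/2)q_Z)q_Z - 12q_Z.
Leader FOC: 495/2 - q_Z = 0, so q_Z = 495/2.
Then q_B = (263 - 495/2)/2 = 31/4.
Price P = 391 - 1021/4 = 543/4.
Bastion's profit: (543/4 - 128)·(31/4) = 961/16.

60.06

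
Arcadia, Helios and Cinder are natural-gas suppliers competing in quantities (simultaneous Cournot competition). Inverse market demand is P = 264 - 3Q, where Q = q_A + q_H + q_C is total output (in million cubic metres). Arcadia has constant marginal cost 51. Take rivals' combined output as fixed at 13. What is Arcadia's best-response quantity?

With rivals' combined output fixed at 13, Arcadia's profit is π_A = (264 - 3·13 - 3q_A)q_A - (51q_A) = (225 - 3q_A)q_A - (51q_A).
∂π_A/∂q_A = 174 - 6q_A = 0, so q_A = 29.

29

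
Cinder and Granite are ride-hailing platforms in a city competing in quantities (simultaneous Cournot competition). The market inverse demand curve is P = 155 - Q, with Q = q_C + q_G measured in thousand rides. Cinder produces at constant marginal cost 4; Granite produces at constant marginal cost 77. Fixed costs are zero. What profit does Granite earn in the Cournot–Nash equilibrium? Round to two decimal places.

2.78

Cinder's profit: π_C = (155 - Q)q_C - (4q_C). Setting ∂π_C/∂q_C = 0: 151 - 2q_C - (q_G) = 0.
Granite's first-order condition: 78 - 2q_G - (q_C) = 0.
Rearranging gives the reaction functions q_C = (151 - q_G)/2 and q_G = (78 - q_C)/2.
Solving the pair: q_C = 224/3, q_G = 5/3.
Price P = 155 - 229/3 = 236/3.
Granite's profit: (236/3 - 77)·(5/3) = 25/9.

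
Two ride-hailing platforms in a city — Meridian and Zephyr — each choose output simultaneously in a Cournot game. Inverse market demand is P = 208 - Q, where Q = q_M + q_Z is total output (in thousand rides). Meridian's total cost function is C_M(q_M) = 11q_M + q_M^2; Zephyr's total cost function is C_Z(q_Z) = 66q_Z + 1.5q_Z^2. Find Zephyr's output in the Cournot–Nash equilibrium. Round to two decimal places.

Meridian's profit: π_M = (208 - Q)q_M - (11q_M + q_M²). Setting ∂π_M/∂q_M = 0: 197 - 4q_M - (q_Z) = 0.
Zephyr's profit: π_Z = (208 - Q)q_Z - (66q_Z + (3/2)q_Z²). Setting ∂π_Z/∂q_Z = 0: 142 - 5q_Z - (q_M) = 0.
Rearranging gives the reaction functions q_M = (197 - q_Z)/4 and q_Z = (142 - q_M)/5.
Substituting one into the other gives q_M = 843/19 and q_Z = 371/19.

19.53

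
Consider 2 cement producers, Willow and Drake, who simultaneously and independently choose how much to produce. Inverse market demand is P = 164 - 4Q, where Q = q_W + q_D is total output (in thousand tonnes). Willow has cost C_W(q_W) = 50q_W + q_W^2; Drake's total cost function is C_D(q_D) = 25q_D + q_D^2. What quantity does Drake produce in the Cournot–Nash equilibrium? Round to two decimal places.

Willow's profit: π_W = (164 - 4Q)q_W - (50q_W + q_W²). Setting ∂π_W/∂q_W = 0: 114 - 10q_W - 4(q_D) = 0.
Drake's first-order condition: 139 - 10q_D - 4(q_W) = 0.
Rearranging gives the reaction functions q_W = (114 - 4q_D)/10 and q_D = (139 - 4q_W)/10.
Solving the pair: q_W = 146/21, q_D = 467/42.

11.12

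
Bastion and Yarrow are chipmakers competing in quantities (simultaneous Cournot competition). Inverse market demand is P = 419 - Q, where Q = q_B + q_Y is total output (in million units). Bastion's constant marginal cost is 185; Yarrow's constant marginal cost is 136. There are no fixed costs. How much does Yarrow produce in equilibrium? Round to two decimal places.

110.67

Bastion's profit: π_B = (419 - Q)q_B - (185q_B). Setting ∂π_B/∂q_B = 0: 234 - 2q_B - (q_Y) = 0.
Yarrow's profit: π_Y = (419 - Q)q_Y - (136q_Y). Setting ∂π_Y/∂q_Y = 0: 283 - 2q_Y - (q_B) = 0.
So q_B = (234 - q_Y)/2 and q_Y = (283 - q_B)/2.
Solving the pair: q_B = 185/3, q_Y = 332/3.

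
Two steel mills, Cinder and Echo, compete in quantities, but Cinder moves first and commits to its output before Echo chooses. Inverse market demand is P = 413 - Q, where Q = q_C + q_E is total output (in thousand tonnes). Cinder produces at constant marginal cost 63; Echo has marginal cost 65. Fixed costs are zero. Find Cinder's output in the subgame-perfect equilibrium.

Solve by backward induction. Given q_C, the follower Echo maximises π_E = (413 - q_C - q_E)q_E - 65q_E.
Setting the follower's marginal profit to zero, 348 - q_C - 2q_E = 0, i.e. q_E = (348 - q_C)/2.
Cinder substitutes q_E(q_C) into its own profit: π_C = q_C(413 - q_C - (348 - q_C)/2) - 63q_C = (239 - (1/2)q_C)q_C - 63q_C.
Maximising: ∂π_C/∂q_C = 176 - q_C = 0, giving q_C = 176.
Then q_E = (348 - 176)/2 = 86.

176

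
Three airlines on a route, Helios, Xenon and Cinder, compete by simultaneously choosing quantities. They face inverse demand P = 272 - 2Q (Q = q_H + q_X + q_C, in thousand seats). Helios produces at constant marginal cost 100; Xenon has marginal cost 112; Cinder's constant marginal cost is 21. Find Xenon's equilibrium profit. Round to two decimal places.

Helios's profit: π_H = (272 - 2Q)q_H - (100q_H). Setting ∂π_H/∂q_H = 0: 172 - 4q_H - 2(q_X + q_C) = 0.
Xenon's first-order condition: 160 - 4q_X - 2(q_H + q_C) = 0.
Cinder's profit: π_C = (272 - 2Q)q_C - (21q_C). Setting ∂π_C/∂q_C = 0: 251 - 4q_C - 2(q_H + q_X) = 0.
Summing all 3 equations gives 583 − 8Q = 0, hence Q = 583/8.
Back-substituting: q_H = (172 − 583/4)/2 = 105/8, q_X = (160 − 583/4)/2 = 57/8, q_C = (251 − 583/4)/2 = 421/8.
Price P = 272 - 2·(583/8) = 505/4.
Xenon's profit: (505/4 - 112)·(57/8) = 101.5313.

101.53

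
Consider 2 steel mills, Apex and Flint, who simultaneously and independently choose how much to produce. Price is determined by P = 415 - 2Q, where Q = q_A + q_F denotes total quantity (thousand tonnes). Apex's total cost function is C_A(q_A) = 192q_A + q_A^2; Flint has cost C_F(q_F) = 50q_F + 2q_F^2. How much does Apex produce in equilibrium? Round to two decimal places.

Apex's profit: π_A = (415 - 2Q)q_A - (192q_A + q_A²). Setting ∂π_A/∂q_A = 0: 223 - 6q_A - 2(q_F) = 0.
Flint's profit: π_F = (415 - 2Q)q_F - (50q_F + 2q_F²). Setting ∂π_F/∂q_F = 0: 365 - 8q_F - 2(q_A) = 0.
So q_A = (223 - 2q_F)/6 and q_F = (365 - 2q_A)/8.
Solving the pair: q_A = 527/22, q_F = 436/11.

23.95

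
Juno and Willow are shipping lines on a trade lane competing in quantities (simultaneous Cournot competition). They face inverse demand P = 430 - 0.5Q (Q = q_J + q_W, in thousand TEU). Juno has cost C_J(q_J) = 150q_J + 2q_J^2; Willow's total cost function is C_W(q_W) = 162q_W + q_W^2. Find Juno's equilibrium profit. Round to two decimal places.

Juno's profit: π_J = (430 - 0.5Q)q_J - (150q_J + 2q_J²). Setting ∂π_J/∂q_J = 0: 280 - 5q_J - (1/2)(q_W) = 0.
Willow's first-order condition: 268 - 3q_W - (1/2)(q_J) = 0.
Rearranging gives the reaction functions q_J = (280 - (1/2)q_W)/5 and q_W = (268 - (1/2)q_J)/3.
Substituting one into the other gives q_J = 47.8644 and q_W = 81.3559.
Price P = 430 - (1/2)·129.2203 = 365.3898.
Juno's profit: 365.3898·47.8644 - 150·47.8644 - 2·47.8644² = 5727.5036.

5727.50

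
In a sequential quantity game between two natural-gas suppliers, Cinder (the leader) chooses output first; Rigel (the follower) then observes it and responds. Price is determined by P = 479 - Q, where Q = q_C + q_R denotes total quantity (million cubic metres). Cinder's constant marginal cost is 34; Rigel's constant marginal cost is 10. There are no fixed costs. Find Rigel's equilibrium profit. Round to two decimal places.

The follower Rigel best-responds to any q_C: π_R = (479 - Q)q_R - 10q_R.
Setting the follower's marginal profit to zero, 469 - q_C - 2q_R = 0, i.e. q_R = (469 - q_C)/2.
Cinder substitutes q_R(q_C) into its own profit: π_C = q_C(479 - q_C - (469 - q_C)/2) - 34q_C = (489/2 - (1/2)q_C)q_C - 34q_C.
The leader's first-order condition 421/2 - q_C = 0 yields q_C = 421/2.
Then q_R = (469 - 421/2)/2 = 517/4.
Price P = 479 - 1359/4 = 557/4.
Rigel's profit: (557/4 - 10)·(517/4) = 16705.5625.

16705.56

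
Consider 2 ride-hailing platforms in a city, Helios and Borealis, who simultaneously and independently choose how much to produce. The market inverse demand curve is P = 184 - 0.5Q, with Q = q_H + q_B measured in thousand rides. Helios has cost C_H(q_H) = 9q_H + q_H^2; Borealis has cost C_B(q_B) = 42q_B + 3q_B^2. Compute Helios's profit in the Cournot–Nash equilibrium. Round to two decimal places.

4639.45

Helios's profit: π_H = (184 - 0.5Q)q_H - (9q_H + q_H²). Setting ∂π_H/∂q_H = 0: 175 - 3q_H - (1/2)(q_B) = 0.
Borealis's first-order condition: 142 - 7q_B - (1/2)(q_H) = 0.
So q_H = (175 - (1/2)q_B)/3 and q_B = (142 - (1/2)q_H)/7.
Substituting one into the other gives q_H = 55.6145 and q_B = 1354/83.
Price P = 184 - (1/2)·71.9277 = 148.0361.
Helios's profit: 148.0361·55.6145 - 9·55.6145 - 55.6145² = 4639.4519.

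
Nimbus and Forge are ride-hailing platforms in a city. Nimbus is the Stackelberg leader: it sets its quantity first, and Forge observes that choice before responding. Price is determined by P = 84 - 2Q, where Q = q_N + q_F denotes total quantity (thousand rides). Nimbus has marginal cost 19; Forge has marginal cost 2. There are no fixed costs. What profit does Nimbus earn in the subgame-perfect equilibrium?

Solve by backward induction. Given q_N, the follower Forge maximises π_F = (84 - 2q_N - 2q_F)q_F - 2q_F.
Follower FOC: 82 - 2q_N - 4q_F = 0, so q_F(q_N) = (82 - 2q_N)/4.
The leader anticipates this reaction. Substituting into P = 84 - 2Q gives P = 43 - q_N, so π_N = (43 - q_N)q_N - 19q_N.
Leader FOC: 24 - 2q_N = 0, so q_N = 12.
Then q_F = (82 - 2·12)/4 = 29/2.
Price P = 84 - 2·(53/2) = 31.
Nimbus's profit: (31 - 19)·12 = 144.

144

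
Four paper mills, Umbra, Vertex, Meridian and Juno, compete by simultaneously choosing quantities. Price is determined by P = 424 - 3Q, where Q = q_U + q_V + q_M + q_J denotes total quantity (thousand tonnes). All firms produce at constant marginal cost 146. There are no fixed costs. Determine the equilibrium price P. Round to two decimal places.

A representative firm's profit is π_i = q_i(424 - 3Q) - 146q_i.
First-order condition (treating rivals' output as given): 278 - 6q_i - 3·Σ_{j≠i} q_j = 0.
With identical firms every q_j equals q_i, so Σ_{j≠i} q_j = 3q_i and 278 = 15q_i, giving q_i = 278/15.
Total output Q = 1112/15, so price P = 424 - 3·(1112/15) = 1008/5.

201.60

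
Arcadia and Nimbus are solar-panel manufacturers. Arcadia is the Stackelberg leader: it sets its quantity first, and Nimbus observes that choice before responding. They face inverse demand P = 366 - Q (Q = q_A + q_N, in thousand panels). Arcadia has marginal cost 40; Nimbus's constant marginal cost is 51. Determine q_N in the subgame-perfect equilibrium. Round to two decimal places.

73.25

The follower Nimbus best-responds to any q_A: π_N = (366 - Q)q_N - 51q_N.
∂π_N/∂q_N = 315 - q_A - 2q_N = 0 gives the reaction function q_N = (315 - q_A)/2.
Arcadia substitutes q_N(q_A) into its own profit: π_A = q_A(366 - q_A - (315 - q_A)/2) - 40q_A = (417/2 - (1/2)q_A)q_A - 40q_A.
The leader's first-order condition 337/2 - q_A = 0 yields q_A = 337/2.
Then q_N = (315 - 337/2)/2 = 293/4.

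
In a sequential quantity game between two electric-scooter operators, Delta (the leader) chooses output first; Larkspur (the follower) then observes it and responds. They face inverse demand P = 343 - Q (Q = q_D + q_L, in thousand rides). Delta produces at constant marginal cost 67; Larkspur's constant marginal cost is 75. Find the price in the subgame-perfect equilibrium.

Solve by backward induction. Given q_D, the follower Larkspur maximises π_L = (343 - q_D - q_L)q_L - 75q_L.
Setting the follower's marginal profit to zero, 268 - q_D - 2q_L = 0, i.e. q_L = (268 - q_D)/2.
Delta substitutes q_L(q_D) into its own profit: π_D = q_D(343 - q_D - (268 - q_D)/2) - 67q_D = (209 - (1/2)q_D)q_D - 67q_D.
Maximising: ∂π_D/∂q_D = 142 - q_D = 0, giving q_D = 142.
Then q_L = (268 - 142)/2 = 63.
Total output Q = 205, so price P = 343 - 205 = 138.

138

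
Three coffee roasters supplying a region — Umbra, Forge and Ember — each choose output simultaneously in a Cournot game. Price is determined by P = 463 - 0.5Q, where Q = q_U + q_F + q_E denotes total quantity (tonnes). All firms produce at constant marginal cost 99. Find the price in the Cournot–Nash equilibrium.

190

A representative firm's profit is π_i = q_i(463 - 0.5Q) - 99q_i.
Setting ∂π_i/∂q_i = 0 with rivals' quantities fixed: 364 - q_i - (1/2)·Σ_{j≠i} q_j = 0.
With identical firms every q_j equals q_i, so Σ_{j≠i} q_j = 2q_i and 364 = 2q_i, giving q_i = 182.
Total output Q = 546, so price P = 463 - (1/2)·546 = 190.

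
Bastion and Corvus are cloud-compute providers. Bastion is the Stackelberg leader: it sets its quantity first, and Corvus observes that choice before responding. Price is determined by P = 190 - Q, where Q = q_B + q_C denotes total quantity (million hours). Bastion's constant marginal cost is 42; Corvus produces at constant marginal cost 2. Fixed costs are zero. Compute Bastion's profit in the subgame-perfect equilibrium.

Solve by backward induction. Given q_B, the follower Corvus maximises π_C = (190 - q_B - q_C)q_C - 2q_C.
∂π_C/∂q_C = 188 - q_B - 2q_C = 0 gives the reaction function q_C = (188 - q_B)/2.
Bastion substitutes q_C(q_B) into its own profit: π_B = q_B(190 - q_B - (188 - q_B)/2) - 42q_B = (96 - (1/2)q_B)q_B - 42q_B.
Maximising: ∂π_B/∂q_B = 54 - q_B = 0, giving q_B = 54.
Then q_C = (188 - 54)/2 = 67.
Price P = 190 - 121 = 69.
Bastion's profit: (69 - 42)·54 = 1458.

1458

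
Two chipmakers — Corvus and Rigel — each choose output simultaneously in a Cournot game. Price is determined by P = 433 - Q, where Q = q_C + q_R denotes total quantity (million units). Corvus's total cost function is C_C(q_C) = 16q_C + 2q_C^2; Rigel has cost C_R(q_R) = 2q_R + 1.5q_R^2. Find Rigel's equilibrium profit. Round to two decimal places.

Corvus's profit: π_C = (433 - Q)q_C - (16q_C + 2q_C²). Setting ∂π_C/∂q_C = 0: 417 - 6q_C - (q_R) = 0.
Rigel's first-order condition: 431 - 5q_R - (q_C) = 0.
Best responses: q_C = (417 - q_R)/6, q_R = (431 - q_C)/5.
Solving the pair: q_C = 1654/29, q_R = 74.7931.
Price P = 433 - 131.8276 = 301.1724.
Rigel's profit: 301.1724·74.7931 - 2·74.7931 - (3/2)·74.7931² = 13985.0208.

13985.02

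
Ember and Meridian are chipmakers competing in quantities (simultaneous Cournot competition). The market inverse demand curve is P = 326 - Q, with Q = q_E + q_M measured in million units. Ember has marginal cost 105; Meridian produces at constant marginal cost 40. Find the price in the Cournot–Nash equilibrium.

157

Ember's profit: π_E = (326 - Q)q_E - (105q_E). Setting ∂π_E/∂q_E = 0: 221 - 2q_E - (q_M) = 0.
Meridian's first-order condition: 286 - 2q_M - (q_E) = 0.
Best responses: q_E = (221 - q_M)/2, q_M = (286 - q_E)/2.
Substituting one into the other gives q_E = 52 and q_M = 117.
Total output Q = 169, so price P = 326 - 169 = 157.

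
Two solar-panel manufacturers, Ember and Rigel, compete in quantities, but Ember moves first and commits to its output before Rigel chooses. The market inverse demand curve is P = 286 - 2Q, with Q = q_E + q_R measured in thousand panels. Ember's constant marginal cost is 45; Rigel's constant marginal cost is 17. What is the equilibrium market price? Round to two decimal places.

98.25

The follower Rigel best-responds to any q_E: π_R = (286 - 2Q)q_R - 17q_R.
Setting the follower's marginal profit to zero, 269 - 2q_E - 4q_R = 0, i.e. q_R = (269 - 2q_E)/4.
The leader anticipates this reaction. Substituting into P = 286 - 2Q gives P = 303/2 - q_E, so π_E = (303/2 - q_E)q_E - 45q_E.
The leader's first-order condition 213/2 - 2q_E = 0 yields q_E = 213/4.
Then q_R = (269 - 2·(213/4))/4 = 325/8.
Total output Q = 751/8, so price P = 286 - 2·(751/8) = 393/4.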